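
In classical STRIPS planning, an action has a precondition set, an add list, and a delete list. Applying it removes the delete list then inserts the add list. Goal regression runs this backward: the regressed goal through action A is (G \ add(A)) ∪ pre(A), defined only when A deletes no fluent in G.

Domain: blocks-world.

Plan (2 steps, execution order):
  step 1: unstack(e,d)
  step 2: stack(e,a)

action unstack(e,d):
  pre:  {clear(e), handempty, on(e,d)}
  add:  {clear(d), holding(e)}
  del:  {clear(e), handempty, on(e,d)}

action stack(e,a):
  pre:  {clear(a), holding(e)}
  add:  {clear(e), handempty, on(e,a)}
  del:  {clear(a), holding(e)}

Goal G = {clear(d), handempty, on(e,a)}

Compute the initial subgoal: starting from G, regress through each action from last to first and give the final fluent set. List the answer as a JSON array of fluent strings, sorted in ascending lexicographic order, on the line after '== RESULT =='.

Work backward from the goal:
  through step 2 (stack(e,a)): drop {handempty, on(e,a)}, keep {clear(d)}, require {clear(a), holding(e)}
    → {clear(a), clear(d), holding(e)}
  through step 1 (unstack(e,d)): drop {clear(d), holding(e)}, keep {clear(a)}, require {clear(e), handempty, on(e,d)}
    → {clear(a), clear(e), handempty, on(e,d)}

== RESULT ==
["clear(a)", "clear(e)", "handempty", "on(e,d)"]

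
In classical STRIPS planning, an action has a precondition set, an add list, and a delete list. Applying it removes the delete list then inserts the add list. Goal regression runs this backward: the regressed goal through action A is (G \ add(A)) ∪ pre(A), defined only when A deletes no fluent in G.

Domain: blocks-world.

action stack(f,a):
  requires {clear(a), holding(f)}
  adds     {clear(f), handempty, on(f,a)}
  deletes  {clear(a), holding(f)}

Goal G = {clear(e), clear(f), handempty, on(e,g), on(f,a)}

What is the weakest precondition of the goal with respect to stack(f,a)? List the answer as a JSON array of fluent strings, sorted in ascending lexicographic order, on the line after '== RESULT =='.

Regress:
  G ∩ del = {}  (empty — regression defined)
  G \ add = {clear(e), clear(f), handempty, on(e,g), on(f,a)} \ {clear(f), handempty, on(f,a)} = {clear(e), on(e,g)}
  ∪ pre   = {clear(e), on(e,g)} ∪ {clear(a), holding(f)}
          = {clear(a), clear(e), holding(f), on(e,g)}

== RESULT ==
["clear(a)", "clear(e)", "holding(f)", "on(e,g)"]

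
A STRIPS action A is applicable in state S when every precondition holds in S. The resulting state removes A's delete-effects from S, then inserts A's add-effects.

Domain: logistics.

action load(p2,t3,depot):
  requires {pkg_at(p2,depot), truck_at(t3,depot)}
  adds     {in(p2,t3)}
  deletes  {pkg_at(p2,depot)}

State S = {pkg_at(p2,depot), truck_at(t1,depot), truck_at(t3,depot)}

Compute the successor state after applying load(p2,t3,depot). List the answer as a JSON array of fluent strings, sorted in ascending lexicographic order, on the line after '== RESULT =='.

Progress:
  pre ⊆ S: {pkg_at(p2,depot), truck_at(t3,depot)} ⊆ S  — applicable
  S \ del = {truck_at(t1,depot), truck_at(t3,depot)}
  ∪ add   = {in(p2,t3), truck_at(t1,depot), truck_at(t3,depot)}

== RESULT ==
["in(p2,t3)", "truck_at(t1,depot)", "truck_at(t3,depot)"]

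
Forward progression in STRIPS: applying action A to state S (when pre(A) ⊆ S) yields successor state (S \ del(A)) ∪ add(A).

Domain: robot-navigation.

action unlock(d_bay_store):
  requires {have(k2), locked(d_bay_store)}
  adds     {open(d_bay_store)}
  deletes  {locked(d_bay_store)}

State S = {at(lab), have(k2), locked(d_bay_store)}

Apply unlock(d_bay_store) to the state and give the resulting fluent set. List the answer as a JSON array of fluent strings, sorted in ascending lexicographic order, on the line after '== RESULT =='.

Compute (S \ del) ∪ add:
  pre ⊆ S: {have(k2), locked(d_bay_store)} ⊆ S  — applicable
  S \ del = {at(lab), have(k2)}
  ∪ add   = {at(lab), have(k2), open(d_bay_store)}

== RESULT ==
["at(lab)", "have(k2)", "open(d_bay_store)"]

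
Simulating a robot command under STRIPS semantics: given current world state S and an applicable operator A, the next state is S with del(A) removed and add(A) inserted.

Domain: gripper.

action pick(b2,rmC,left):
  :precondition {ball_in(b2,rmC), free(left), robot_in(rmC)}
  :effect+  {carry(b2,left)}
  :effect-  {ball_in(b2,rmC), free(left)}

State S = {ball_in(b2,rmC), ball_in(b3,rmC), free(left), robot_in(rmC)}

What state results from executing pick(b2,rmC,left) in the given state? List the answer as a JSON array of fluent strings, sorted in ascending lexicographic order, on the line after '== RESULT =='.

Progress:
  pre ⊆ S: {ball_in(b2,rmC), free(left), robot_in(rmC)} ⊆ S  — applicable
  S \ del = {ball_in(b3,rmC), robot_in(rmC)}
  ∪ add   = {ball_in(b3,rmC), carry(b2,left), robot_in(rmC)}

== RESULT ==
["ball_in(b3,rmC)", "carry(b2,left)", "robot_in(rmC)"]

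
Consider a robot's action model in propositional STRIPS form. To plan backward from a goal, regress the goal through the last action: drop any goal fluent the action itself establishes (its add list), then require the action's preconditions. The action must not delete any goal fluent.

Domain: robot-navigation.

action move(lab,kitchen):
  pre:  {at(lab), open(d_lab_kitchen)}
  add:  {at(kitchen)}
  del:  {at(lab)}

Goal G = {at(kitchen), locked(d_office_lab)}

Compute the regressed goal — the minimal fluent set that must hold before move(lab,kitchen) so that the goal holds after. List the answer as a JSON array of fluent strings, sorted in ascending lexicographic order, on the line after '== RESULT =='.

Regress:
  G ∩ del = {}  (empty — regression defined)
  G \ add = {at(kitchen), locked(d_office_lab)} \ {at(kitchen)} = {locked(d_office_lab)}
  ∪ pre   = {locked(d_office_lab)} ∪ {at(lab), open(d_lab_kitchen)}
          = {at(lab), locked(d_office_lab), open(d_lab_kitchen)}

== RESULT ==
["at(lab)", "locked(d_office_lab)", "open(d_lab_kitchen)"]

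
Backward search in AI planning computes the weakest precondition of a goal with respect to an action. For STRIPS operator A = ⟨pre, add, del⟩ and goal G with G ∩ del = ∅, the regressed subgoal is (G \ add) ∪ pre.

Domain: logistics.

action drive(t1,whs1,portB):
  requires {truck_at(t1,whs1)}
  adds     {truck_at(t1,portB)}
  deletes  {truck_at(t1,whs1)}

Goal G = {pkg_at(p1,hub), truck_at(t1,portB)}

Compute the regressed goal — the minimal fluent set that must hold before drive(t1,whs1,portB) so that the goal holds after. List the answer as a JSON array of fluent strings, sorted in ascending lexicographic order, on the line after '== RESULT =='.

Regress:
  G ∩ del = {}  (empty — regression defined)
  G \ add = {pkg_at(p1,hub), truck_at(t1,portB)} \ {truck_at(t1,portB)} = {pkg_at(p1,hub)}
  ∪ pre   = {pkg_at(p1,hub)} ∪ {truck_at(t1,whs1)}
          = {pkg_at(p1,hub), truck_at(t1,whs1)}

== RESULT ==
["pkg_at(p1,hub)", "truck_at(t1,whs1)"]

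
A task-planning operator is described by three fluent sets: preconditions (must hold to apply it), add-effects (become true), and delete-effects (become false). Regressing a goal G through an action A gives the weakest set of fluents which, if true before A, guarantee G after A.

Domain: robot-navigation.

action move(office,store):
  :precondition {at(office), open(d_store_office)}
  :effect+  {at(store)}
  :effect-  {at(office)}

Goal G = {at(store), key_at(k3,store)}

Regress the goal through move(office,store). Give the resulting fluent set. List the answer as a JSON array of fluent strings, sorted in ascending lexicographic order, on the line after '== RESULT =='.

Compute (G \ add) ∪ pre:
  G ∩ del = {}  (empty — regression defined)
  G \ add = {at(store), key_at(k3,store)} \ {at(store)} = {key_at(k3,store)}
  ∪ pre   = {key_at(k3,store)} ∪ {at(office), open(d_store_office)}
          = {at(office), key_at(k3,store), open(d_store_office)}

== RESULT ==
["at(office)", "key_at(k3,store)", "open(d_store_office)"]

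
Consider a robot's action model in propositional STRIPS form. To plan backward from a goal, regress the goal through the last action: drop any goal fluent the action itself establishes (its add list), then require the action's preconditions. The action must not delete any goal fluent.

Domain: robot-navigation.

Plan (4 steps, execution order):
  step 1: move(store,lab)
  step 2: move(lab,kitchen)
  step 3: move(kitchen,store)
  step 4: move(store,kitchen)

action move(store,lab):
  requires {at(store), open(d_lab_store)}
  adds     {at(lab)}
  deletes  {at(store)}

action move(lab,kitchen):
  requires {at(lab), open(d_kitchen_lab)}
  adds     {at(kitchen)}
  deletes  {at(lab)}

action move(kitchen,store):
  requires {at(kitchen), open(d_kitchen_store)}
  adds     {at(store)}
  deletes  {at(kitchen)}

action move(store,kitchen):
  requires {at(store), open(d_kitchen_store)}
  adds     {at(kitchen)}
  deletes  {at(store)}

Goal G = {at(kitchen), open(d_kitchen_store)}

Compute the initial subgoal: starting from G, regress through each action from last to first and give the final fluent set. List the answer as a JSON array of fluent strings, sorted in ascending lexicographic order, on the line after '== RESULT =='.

Work backward from the goal:
  through step 4 (move(store,kitchen)): drop {at(kitchen)}, keep {open(d_kitchen_store)}, require {at(store), open(d_kitchen_store)}
    → {at(store), open(d_kitchen_store)}
  through step 3 (move(kitchen,store)): drop {at(store)}, keep {open(d_kitchen_store)}, require {at(kitchen), open(d_kitchen_store)}
    → {at(kitchen), open(d_kitchen_store)}
  through step 2 (move(lab,kitchen)): drop {at(kitchen)}, keep {open(d_kitchen_store)}, require {at(lab), open(d_kitchen_lab)}
    → {at(lab), open(d_kitchen_lab), open(d_kitchen_store)}
  through step 1 (move(store,lab)): drop {at(lab)}, keep {open(d_kitchen_lab), open(d_kitchen_store)}, require {at(store), open(d_lab_store)}
    → {at(store), open(d_kitchen_lab), open(d_kitchen_store), open(d_lab_store)}

== RESULT ==
["at(store)", "open(d_kitchen_lab)", "open(d_kitchen_store)", "open(d_lab_store)"]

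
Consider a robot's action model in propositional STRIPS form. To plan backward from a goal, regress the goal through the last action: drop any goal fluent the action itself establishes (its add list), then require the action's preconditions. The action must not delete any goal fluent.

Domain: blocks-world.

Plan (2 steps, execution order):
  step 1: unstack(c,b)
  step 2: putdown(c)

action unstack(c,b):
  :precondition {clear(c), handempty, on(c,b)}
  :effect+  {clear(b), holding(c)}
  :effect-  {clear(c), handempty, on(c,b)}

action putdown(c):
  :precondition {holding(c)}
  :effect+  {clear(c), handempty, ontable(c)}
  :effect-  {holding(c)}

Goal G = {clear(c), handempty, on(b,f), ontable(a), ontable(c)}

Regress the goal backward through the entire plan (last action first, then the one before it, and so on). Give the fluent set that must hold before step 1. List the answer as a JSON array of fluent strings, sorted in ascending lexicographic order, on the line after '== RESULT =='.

Work backward from the goal:
  through step 2 (putdown(c)): drop {clear(c), handempty, ontable(c)}, keep {on(b,f), ontable(a)}, require {holding(c)}
    → {holding(c), on(b,f), ontable(a)}
  through step 1 (unstack(c,b)): drop {holding(c)}, keep {on(b,f), ontable(a)}, require {clear(c), handempty, on(c,b)}
    → {clear(c), handempty, on(b,f), on(c,b), ontable(a)}

== RESULT ==
["clear(c)", "handempty", "on(b,f)", "on(c,b)", "ontable(a)"]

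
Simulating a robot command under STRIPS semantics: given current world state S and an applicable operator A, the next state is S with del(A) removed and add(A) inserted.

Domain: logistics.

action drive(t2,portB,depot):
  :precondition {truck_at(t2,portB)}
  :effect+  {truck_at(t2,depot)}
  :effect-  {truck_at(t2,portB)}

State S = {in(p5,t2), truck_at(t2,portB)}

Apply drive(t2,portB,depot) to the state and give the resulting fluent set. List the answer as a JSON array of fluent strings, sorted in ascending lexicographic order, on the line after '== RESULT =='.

Compute (S \ del) ∪ add:
  pre ⊆ S: {truck_at(t2,portB)} ⊆ S  — applicable
  S \ del = {in(p5,t2)}
  ∪ add   = {in(p5,t2), truck_at(t2,depot)}

== RESULT ==
["in(p5,t2)", "truck_at(t2,depot)"]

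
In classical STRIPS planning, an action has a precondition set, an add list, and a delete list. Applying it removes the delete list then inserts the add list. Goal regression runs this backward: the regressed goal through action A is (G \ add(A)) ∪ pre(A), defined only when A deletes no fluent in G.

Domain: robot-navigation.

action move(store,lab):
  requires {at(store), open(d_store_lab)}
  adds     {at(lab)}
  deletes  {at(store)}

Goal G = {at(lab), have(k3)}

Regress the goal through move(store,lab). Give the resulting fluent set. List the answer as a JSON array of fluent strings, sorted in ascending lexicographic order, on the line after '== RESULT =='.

Compute (G \ add) ∪ pre:
  G ∩ del = {}  (empty — regression defined)
  G \ add = {at(lab), have(k3)} \ {at(lab)} = {have(k3)}
  ∪ pre   = {have(k3)} ∪ {at(store), open(d_store_lab)}
          = {at(store), have(k3), open(d_store_lab)}

== RESULT ==
["at(store)", "have(k3)", "open(d_store_lab)"]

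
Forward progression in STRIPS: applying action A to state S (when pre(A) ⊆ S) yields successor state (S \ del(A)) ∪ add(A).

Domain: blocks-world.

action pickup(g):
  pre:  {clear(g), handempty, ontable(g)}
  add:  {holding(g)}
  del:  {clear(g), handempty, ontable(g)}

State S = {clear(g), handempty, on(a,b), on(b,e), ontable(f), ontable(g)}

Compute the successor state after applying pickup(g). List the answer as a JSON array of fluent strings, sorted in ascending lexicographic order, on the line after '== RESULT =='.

Compute (S \ del) ∪ add:
  pre ⊆ S: {clear(g), handempty, ontable(g)} ⊆ S  — applicable
  S \ del = {on(a,b), on(b,e), ontable(f)}
  ∪ add   = {holding(g), on(a,b), on(b,e), ontable(f)}

== RESULT ==
["holding(g)", "on(a,b)", "on(b,e)", "ontable(f)"]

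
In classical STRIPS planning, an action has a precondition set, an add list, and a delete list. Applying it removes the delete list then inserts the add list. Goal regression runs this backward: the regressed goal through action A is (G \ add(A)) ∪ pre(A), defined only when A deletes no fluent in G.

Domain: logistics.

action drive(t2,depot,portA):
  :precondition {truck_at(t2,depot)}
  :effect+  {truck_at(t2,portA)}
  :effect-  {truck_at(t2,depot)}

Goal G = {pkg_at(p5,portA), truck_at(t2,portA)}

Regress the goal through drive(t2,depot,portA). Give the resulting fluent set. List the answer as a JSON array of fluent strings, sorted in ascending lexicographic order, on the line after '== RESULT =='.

Compute (G \ add) ∪ pre:
  G ∩ del = {}  (empty — regression defined)
  G \ add = {pkg_at(p5,portA), truck_at(t2,portA)} \ {truck_at(t2,portA)} = {pkg_at(p5,portA)}
  ∪ pre   = {pkg_at(p5,portA)} ∪ {truck_at(t2,depot)}
          = {pkg_at(p5,portA), truck_at(t2,depot)}

== RESULT ==
["pkg_at(p5,portA)", "truck_at(t2,depot)"]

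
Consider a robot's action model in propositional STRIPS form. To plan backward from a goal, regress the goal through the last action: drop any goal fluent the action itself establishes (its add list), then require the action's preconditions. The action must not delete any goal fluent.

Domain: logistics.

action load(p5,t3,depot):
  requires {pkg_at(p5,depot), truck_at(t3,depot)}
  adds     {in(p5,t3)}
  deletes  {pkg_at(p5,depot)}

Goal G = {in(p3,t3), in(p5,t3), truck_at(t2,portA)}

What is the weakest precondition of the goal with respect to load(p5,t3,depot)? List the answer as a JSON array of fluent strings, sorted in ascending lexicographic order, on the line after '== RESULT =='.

Regress:
  G ∩ del = {}  (empty — regression defined)
  G \ add = {in(p3,t3), in(p5,t3), truck_at(t2,portA)} \ {in(p5,t3)} = {in(p3,t3), truck_at(t2,portA)}
  ∪ pre   = {in(p3,t3), truck_at(t2,portA)} ∪ {pkg_at(p5,depot), truck_at(t3,depot)}
          = {in(p3,t3), pkg_at(p5,depot), truck_at(t2,portA), truck_at(t3,depot)}

== RESULT ==
["in(p3,t3)", "pkg_at(p5,depot)", "truck_at(t2,portA)", "truck_at(t3,depot)"]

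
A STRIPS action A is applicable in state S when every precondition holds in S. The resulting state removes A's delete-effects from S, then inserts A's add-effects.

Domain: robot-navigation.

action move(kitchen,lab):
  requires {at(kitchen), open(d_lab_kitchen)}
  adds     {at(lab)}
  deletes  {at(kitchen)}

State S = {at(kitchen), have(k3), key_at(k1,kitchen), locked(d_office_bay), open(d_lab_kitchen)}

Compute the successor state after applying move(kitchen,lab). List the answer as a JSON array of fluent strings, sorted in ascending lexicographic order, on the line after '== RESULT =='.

Progress:
  pre ⊆ S: {at(kitchen), open(d_lab_kitchen)} ⊆ S  — applicable
  S \ del = {have(k3), key_at(k1,kitchen), locked(d_office_bay), open(d_lab_kitchen)}
  ∪ add   = {at(lab), have(k3), key_at(k1,kitchen), locked(d_office_bay), open(d_lab_kitchen)}

== RESULT ==
["at(lab)", "have(k3)", "key_at(k1,kitchen)", "locked(d_office_bay)", "open(d_lab_kitchen)"]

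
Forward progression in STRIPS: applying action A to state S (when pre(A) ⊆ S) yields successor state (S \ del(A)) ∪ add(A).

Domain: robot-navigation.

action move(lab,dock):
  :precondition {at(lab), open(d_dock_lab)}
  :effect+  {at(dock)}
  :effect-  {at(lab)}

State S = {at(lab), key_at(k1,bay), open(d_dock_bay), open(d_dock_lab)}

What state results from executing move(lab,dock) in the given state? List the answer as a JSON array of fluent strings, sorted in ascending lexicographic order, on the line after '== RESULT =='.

Progress:
  pre ⊆ S: {at(lab), open(d_dock_lab)} ⊆ S  — applicable
  S \ del = {key_at(k1,bay), open(d_dock_bay), open(d_dock_lab)}
  ∪ add   = {at(dock), key_at(k1,bay), open(d_dock_bay), open(d_dock_lab)}

== RESULT ==
["at(dock)", "key_at(k1,bay)", "open(d_dock_bay)", "open(d_dock_lab)"]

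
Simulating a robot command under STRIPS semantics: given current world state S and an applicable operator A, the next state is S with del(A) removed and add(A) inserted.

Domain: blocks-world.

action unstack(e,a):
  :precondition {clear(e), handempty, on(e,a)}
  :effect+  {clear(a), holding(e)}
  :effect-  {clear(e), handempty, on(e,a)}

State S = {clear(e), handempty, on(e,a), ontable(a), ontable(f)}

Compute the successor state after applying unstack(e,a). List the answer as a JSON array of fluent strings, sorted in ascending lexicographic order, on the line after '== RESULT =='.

Progress:
  pre ⊆ S: {clear(e), handempty, on(e,a)} ⊆ S  — applicable
  S \ del = {ontable(a), ontable(f)}
  ∪ add   = {clear(a), holding(e), ontable(a), ontable(f)}

== RESULT ==
["clear(a)", "holding(e)", "ontable(a)", "ontable(f)"]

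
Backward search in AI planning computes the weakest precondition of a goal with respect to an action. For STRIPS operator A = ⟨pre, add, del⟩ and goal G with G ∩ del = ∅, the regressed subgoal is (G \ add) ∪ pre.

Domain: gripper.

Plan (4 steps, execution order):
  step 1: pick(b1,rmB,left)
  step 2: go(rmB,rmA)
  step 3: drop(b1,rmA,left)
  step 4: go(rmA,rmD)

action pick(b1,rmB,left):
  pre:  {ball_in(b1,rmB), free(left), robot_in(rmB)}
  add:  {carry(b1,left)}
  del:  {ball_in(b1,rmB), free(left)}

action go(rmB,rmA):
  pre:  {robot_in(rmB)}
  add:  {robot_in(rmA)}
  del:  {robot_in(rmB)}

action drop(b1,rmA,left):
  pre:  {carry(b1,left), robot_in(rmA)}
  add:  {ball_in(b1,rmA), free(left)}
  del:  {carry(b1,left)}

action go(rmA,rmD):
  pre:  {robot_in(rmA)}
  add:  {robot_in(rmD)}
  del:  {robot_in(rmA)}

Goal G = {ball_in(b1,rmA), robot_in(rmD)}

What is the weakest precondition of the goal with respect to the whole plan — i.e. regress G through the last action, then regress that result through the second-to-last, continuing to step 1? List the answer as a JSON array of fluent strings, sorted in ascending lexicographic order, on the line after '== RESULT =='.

Work backward from the goal:
  through step 4 (go(rmA,rmD)): drop {robot_in(rmD)}, keep {ball_in(b1,rmA)}, require {robot_in(rmA)}
    → {ball_in(b1,rmA), robot_in(rmA)}
  through step 3 (drop(b1,rmA,left)): drop {ball_in(b1,rmA)}, keep {robot_in(rmA)}, require {carry(b1,left), robot_in(rmA)}
    → {carry(b1,left), robot_in(rmA)}
  through step 2 (go(rmB,rmA)): drop {robot_in(rmA)}, keep {carry(b1,left)}, require {robot_in(rmB)}
    → {carry(b1,left), robot_in(rmB)}
  through step 1 (pick(b1,rmB,left)): drop {carry(b1,left)}, keep {robot_in(rmB)}, require {ball_in(b1,rmB), free(left), robot_in(rmB)}
    → {ball_in(b1,rmB), free(left), robot_in(rmB)}

== RESULT ==
["ball_in(b1,rmB)", "free(left)", "robot_in(rmB)"]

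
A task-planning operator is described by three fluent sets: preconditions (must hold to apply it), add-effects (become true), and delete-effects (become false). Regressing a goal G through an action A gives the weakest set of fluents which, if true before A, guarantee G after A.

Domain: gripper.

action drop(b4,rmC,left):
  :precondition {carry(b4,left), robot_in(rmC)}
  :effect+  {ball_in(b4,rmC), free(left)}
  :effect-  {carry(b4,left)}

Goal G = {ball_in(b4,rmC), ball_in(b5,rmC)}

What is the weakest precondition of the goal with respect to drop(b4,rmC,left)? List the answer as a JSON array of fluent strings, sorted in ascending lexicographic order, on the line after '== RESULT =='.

Compute (G \ add) ∪ pre:
  G ∩ del = {}  (empty — regression defined)
  G \ add = {ball_in(b4,rmC), ball_in(b5,rmC)} \ {ball_in(b4,rmC), free(left)} = {ball_in(b5,rmC)}
  ∪ pre   = {ball_in(b5,rmC)} ∪ {carry(b4,left), robot_in(rmC)}
          = {ball_in(b5,rmC), carry(b4,left), robot_in(rmC)}

== RESULT ==
["ball_in(b5,rmC)", "carry(b4,left)", "robot_in(rmC)"]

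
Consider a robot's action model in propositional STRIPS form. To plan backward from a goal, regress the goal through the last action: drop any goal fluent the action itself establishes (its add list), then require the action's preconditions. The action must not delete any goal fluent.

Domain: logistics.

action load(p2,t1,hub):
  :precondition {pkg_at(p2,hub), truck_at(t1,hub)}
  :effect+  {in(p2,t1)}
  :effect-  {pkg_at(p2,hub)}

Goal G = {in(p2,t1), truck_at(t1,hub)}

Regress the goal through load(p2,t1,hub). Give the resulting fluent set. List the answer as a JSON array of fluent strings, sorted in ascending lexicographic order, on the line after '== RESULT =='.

Compute (G \ add) ∪ pre:
  G ∩ del = {}  (empty — regression defined)
  G \ add = {in(p2,t1), truck_at(t1,hub)} \ {in(p2,t1)} = {truck_at(t1,hub)}
  ∪ pre   = {truck_at(t1,hub)} ∪ {pkg_at(p2,hub), truck_at(t1,hub)}
          = {pkg_at(p2,hub), truck_at(t1,hub)}

== RESULT ==
["pkg_at(p2,hub)", "truck_at(t1,hub)"]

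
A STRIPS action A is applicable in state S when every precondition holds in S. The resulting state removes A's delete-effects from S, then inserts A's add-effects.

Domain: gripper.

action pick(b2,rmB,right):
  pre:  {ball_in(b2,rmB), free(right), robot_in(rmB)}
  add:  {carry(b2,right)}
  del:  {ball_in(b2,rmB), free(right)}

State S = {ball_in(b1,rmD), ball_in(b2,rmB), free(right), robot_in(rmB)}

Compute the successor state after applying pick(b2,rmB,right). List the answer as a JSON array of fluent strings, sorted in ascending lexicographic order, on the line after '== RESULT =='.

Compute (S \ del) ∪ add:
  pre ⊆ S: {ball_in(b2,rmB), free(right), robot_in(rmB)} ⊆ S  — applicable
  S \ del = {ball_in(b1,rmD), robot_in(rmB)}
  ∪ add   = {ball_in(b1,rmD), carry(b2,right), robot_in(rmB)}

== RESULT ==
["ball_in(b1,rmD)", "carry(b2,right)", "robot_in(rmB)"]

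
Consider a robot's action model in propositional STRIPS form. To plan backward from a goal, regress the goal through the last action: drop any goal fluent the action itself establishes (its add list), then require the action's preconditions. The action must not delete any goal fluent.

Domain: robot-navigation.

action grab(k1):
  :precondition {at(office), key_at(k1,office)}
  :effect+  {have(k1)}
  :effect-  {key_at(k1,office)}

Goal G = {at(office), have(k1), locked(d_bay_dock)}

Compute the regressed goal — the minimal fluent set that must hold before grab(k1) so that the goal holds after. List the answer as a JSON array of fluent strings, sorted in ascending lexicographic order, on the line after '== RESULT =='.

Regress:
  G ∩ del = {}  (empty — regression defined)
  G \ add = {at(office), have(k1), locked(d_bay_dock)} \ {have(k1)} = {at(office), locked(d_bay_dock)}
  ∪ pre   = {at(office), locked(d_bay_dock)} ∪ {at(office), key_at(k1,office)}
          = {at(office), key_at(k1,office), locked(d_bay_dock)}

== RESULT ==
["at(office)", "key_at(k1,office)", "locked(d_bay_dock)"]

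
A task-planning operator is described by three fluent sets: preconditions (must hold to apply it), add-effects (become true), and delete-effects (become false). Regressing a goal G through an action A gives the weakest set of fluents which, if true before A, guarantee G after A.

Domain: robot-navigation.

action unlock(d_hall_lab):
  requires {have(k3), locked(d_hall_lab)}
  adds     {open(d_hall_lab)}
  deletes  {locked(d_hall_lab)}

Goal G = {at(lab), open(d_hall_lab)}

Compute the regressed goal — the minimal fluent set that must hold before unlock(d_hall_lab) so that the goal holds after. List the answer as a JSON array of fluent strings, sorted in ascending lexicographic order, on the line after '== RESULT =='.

Regress:
  G ∩ del = {}  (empty — regression defined)
  G \ add = {at(lab), open(d_hall_lab)} \ {open(d_hall_lab)} = {at(lab)}
  ∪ pre   = {at(lab)} ∪ {have(k3), locked(d_hall_lab)}
          = {at(lab), have(k3), locked(d_hall_lab)}

== RESULT ==
["at(lab)", "have(k3)", "locked(d_hall_lab)"]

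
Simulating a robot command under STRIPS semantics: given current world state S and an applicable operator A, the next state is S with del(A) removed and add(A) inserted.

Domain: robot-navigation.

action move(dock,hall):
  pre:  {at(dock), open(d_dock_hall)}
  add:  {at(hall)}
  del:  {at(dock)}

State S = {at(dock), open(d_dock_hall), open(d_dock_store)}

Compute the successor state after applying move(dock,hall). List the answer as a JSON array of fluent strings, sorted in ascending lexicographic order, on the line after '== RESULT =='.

Progress:
  pre ⊆ S: {at(dock), open(d_dock_hall)} ⊆ S  — applicable
  S \ del = {open(d_dock_hall), open(d_dock_store)}
  ∪ add   = {at(hall), open(d_dock_hall), open(d_dock_store)}

== RESULT ==
["at(hall)", "open(d_dock_hall)", "open(d_dock_store)"]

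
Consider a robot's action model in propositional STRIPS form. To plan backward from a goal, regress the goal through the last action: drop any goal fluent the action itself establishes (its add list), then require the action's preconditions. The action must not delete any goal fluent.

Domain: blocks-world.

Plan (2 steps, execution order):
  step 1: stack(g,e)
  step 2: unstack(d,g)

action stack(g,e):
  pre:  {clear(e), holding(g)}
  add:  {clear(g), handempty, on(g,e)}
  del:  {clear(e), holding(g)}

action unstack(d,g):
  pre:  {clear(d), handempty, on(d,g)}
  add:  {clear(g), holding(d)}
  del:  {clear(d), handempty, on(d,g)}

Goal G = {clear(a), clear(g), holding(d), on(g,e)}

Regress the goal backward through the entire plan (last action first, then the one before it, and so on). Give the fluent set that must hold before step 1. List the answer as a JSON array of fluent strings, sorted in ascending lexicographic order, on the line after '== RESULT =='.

Regress step by step:
  through step 2 (unstack(d,g)): drop {clear(g), holding(d)}, keep {clear(a), on(g,e)}, require {clear(d), handempty, on(d,g)}
    → {clear(a), clear(d), handempty, on(d,g), on(g,e)}
  through step 1 (stack(g,e)): drop {handempty, on(g,e)}, keep {clear(a), clear(d), on(d,g)}, require {clear(e), holding(g)}
    → {clear(a), clear(d), clear(e), holding(g), on(d,g)}

== RESULT ==
["clear(a)", "clear(d)", "clear(e)", "holding(g)", "on(d,g)"]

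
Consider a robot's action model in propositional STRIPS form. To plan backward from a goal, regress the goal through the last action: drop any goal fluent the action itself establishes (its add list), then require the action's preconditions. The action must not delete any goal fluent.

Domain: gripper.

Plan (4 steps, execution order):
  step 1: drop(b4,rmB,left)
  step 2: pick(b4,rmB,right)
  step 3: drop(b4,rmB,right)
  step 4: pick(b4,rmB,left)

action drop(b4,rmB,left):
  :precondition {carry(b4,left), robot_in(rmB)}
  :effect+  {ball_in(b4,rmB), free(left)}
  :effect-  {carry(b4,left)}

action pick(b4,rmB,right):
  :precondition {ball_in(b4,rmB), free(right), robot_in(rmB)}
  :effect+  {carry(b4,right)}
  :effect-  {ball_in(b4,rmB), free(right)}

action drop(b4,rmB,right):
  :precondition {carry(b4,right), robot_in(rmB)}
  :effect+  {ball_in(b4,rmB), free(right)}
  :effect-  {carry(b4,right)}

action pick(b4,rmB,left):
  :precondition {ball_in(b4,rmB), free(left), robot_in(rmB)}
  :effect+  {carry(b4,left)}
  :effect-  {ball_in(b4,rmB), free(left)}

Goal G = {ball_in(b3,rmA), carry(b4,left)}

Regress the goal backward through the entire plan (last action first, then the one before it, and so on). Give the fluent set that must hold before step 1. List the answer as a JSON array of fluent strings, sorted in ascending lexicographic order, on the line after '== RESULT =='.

Work backward from the goal:
  through step 4 (pick(b4,rmB,left)): drop {carry(b4,left)}, keep {ball_in(b3,rmA)}, require {ball_in(b4,rmB), free(left), robot_in(rmB)}
    → {ball_in(b3,rmA), ball_in(b4,rmB), free(left), robot_in(rmB)}
  through step 3 (drop(b4,rmB,right)): drop {ball_in(b4,rmB)}, keep {ball_in(b3,rmA), free(left), robot_in(rmB)}, require {carry(b4,right), robot_in(rmB)}
    → {ball_in(b3,rmA), carry(b4,right), free(left), robot_in(rmB)}
  through step 2 (pick(b4,rmB,right)): drop {carry(b4,right)}, keep {ball_in(b3,rmA), free(left), robot_in(rmB)}, require {ball_in(b4,rmB), free(right), robot_in(rmB)}
    → {ball_in(b3,rmA), ball_in(b4,rmB), free(left), free(right), robot_in(rmB)}
  through step 1 (drop(b4,rmB,left)): drop {ball_in(b4,rmB), free(left)}, keep {ball_in(b3,rmA), free(right), robot_in(rmB)}, require {carry(b4,left), robot_in(rmB)}
    → {ball_in(b3,rmA), carry(b4,left), free(right), robot_in(rmB)}

== RESULT ==
["ball_in(b3,rmA)", "carry(b4,left)", "free(right)", "robot_in(rmB)"]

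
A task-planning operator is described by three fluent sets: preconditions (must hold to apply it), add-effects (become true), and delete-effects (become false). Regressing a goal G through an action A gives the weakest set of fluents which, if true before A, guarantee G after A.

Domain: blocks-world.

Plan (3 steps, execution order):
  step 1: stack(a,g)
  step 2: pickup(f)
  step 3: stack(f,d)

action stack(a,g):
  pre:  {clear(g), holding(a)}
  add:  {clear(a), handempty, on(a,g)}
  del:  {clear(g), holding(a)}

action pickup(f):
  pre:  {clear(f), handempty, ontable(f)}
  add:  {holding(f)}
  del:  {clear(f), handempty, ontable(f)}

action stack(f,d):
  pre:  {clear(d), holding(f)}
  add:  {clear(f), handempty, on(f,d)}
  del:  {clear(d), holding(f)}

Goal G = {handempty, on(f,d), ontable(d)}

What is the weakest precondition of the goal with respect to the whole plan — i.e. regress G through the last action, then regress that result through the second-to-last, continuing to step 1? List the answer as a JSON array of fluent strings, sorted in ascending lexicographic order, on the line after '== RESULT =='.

Regress step by step:
  through step 3 (stack(f,d)): drop {handempty, on(f,d)}, keep {ontable(d)}, require {clear(d), holding(f)}
    → {clear(d), holding(f), ontable(d)}
  through step 2 (pickup(f)): drop {holding(f)}, keep {clear(d), ontable(d)}, require {clear(f), handempty, ontable(f)}
    → {clear(d), clear(f), handempty, ontable(d), ontable(f)}
  through step 1 (stack(a,g)): drop {handempty}, keep {clear(d), clear(f), ontable(d), ontable(f)}, require {clear(g), holding(a)}
    → {clear(d), clear(f), clear(g), holding(a), ontable(d), ontable(f)}

== RESULT ==
["clear(d)", "clear(f)", "clear(g)", "holding(a)", "ontable(d)", "ontable(f)"]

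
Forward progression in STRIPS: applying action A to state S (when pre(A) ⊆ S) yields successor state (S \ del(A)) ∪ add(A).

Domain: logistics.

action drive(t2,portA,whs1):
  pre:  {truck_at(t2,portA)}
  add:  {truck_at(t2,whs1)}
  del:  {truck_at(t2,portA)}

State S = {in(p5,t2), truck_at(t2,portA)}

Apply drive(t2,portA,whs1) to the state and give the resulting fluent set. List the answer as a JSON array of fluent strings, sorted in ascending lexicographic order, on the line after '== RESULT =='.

Progress:
  pre ⊆ S: {truck_at(t2,portA)} ⊆ S  — applicable
  S \ del = {in(p5,t2)}
  ∪ add   = {in(p5,t2), truck_at(t2,whs1)}

== RESULT ==
["in(p5,t2)", "truck_at(t2,whs1)"]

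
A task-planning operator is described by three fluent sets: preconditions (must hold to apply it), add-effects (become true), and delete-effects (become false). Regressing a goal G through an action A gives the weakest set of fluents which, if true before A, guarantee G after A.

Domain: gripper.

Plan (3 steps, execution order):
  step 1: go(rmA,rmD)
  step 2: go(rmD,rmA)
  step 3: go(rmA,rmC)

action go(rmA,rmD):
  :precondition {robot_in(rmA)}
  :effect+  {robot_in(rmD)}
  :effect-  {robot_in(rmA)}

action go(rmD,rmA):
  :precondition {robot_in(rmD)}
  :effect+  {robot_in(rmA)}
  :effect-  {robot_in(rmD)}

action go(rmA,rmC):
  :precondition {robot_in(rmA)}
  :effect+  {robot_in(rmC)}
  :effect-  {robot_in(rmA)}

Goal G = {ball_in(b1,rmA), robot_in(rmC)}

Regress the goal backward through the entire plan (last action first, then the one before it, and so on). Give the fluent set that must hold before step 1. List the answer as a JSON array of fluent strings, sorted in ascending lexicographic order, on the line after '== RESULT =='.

Regress step by step:
  through step 3 (go(rmA,rmC)): drop {robot_in(rmC)}, keep {ball_in(b1,rmA)}, require {robot_in(rmA)}
    → {ball_in(b1,rmA), robot_in(rmA)}
  through step 2 (go(rmD,rmA)): drop {robot_in(rmA)}, keep {ball_in(b1,rmA)}, require {robot_in(rmD)}
    → {ball_in(b1,rmA), robot_in(rmD)}
  through step 1 (go(rmA,rmD)): drop {robot_in(rmD)}, keep {ball_in(b1,rmA)}, require {robot_in(rmA)}
    → {ball_in(b1,rmA), robot_in(rmA)}

== RESULT ==
["ball_in(b1,rmA)", "robot_in(rmA)"]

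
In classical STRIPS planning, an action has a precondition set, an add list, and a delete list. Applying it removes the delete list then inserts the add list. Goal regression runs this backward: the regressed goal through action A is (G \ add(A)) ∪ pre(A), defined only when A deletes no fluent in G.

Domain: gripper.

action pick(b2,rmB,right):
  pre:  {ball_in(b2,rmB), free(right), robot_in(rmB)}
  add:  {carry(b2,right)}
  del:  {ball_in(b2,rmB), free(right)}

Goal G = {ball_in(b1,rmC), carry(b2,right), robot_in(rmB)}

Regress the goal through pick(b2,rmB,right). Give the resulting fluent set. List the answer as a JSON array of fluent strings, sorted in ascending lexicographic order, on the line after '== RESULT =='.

Compute (G \ add) ∪ pre:
  G ∩ del = {}  (empty — regression defined)
  G \ add = {ball_in(b1,rmC), carry(b2,right), robot_in(rmB)} \ {carry(b2,right)} = {ball_in(b1,rmC), robot_in(rmB)}
  ∪ pre   = {ball_in(b1,rmC), robot_in(rmB)} ∪ {ball_in(b2,rmB), free(right), robot_in(rmB)}
          = {ball_in(b1,rmC), ball_in(b2,rmB), free(right), robot_in(rmB)}

== RESULT ==
["ball_in(b1,rmC)", "ball_in(b2,rmB)", "free(right)", "robot_in(rmB)"]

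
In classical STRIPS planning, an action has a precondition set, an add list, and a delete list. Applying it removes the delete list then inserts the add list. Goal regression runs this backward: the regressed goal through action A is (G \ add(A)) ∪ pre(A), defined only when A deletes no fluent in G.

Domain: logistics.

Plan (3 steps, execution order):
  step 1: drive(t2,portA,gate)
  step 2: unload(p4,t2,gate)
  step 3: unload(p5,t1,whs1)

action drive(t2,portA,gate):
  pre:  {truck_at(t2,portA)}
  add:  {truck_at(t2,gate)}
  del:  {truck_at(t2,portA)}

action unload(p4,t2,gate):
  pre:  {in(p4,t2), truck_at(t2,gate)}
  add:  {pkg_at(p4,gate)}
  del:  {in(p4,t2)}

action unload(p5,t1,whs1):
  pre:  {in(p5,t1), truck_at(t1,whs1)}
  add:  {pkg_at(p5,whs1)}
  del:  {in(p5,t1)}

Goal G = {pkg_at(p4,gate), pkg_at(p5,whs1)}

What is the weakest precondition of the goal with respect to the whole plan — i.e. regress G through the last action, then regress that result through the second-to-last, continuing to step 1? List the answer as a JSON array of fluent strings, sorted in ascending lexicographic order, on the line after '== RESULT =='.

Work backward from the goal:
  through step 3 (unload(p5,t1,whs1)): drop {pkg_at(p5,whs1)}, keep {pkg_at(p4,gate)}, require {in(p5,t1), truck_at(t1,whs1)}
    → {in(p5,t1), pkg_at(p4,gate), truck_at(t1,whs1)}
  through step 2 (unload(p4,t2,gate)): drop {pkg_at(p4,gate)}, keep {in(p5,t1), truck_at(t1,whs1)}, require {in(p4,t2), truck_at(t2,gate)}
    → {in(p4,t2), in(p5,t1), truck_at(t1,whs1), truck_at(t2,gate)}
  through step 1 (drive(t2,portA,gate)): drop {truck_at(t2,gate)}, keep {in(p4,t2), in(p5,t1), truck_at(t1,whs1)}, require {truck_at(t2,portA)}
    → {in(p4,t2), in(p5,t1), truck_at(t1,whs1), truck_at(t2,portA)}

== RESULT ==
["in(p4,t2)", "in(p5,t1)", "truck_at(t1,whs1)", "truck_at(t2,portA)"]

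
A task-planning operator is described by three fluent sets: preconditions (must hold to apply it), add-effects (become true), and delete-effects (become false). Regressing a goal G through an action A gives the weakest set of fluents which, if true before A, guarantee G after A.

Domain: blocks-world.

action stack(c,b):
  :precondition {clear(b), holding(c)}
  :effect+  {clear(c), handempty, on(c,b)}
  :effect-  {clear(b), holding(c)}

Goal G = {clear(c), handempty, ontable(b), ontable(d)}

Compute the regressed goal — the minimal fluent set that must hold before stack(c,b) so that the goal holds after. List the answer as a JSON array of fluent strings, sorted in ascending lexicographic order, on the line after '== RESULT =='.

Compute (G \ add) ∪ pre:
  G ∩ del = {}  (empty — regression defined)
  G \ add = {clear(c), handempty, ontable(b), ontable(d)} \ {clear(c), handempty, on(c,b)} = {ontable(b), ontable(d)}
  ∪ pre   = {ontable(b), ontable(d)} ∪ {clear(b), holding(c)}
          = {clear(b), holding(c), ontable(b), ontable(d)}

== RESULT ==
["clear(b)", "holding(c)", "ontable(b)", "ontable(d)"]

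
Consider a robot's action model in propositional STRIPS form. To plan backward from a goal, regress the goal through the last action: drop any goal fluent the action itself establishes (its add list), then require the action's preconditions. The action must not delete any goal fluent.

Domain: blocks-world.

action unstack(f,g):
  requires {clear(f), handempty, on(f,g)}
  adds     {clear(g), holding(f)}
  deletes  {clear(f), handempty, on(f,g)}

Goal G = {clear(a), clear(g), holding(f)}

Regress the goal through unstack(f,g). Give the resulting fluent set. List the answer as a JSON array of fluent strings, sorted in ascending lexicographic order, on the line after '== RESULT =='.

Compute (G \ add) ∪ pre:
  G ∩ del = {}  (empty — regression defined)
  G \ add = {clear(a), clear(g), holding(f)} \ {clear(g), holding(f)} = {clear(a)}
  ∪ pre   = {clear(a)} ∪ {clear(f), handempty, on(f,g)}
          = {clear(a), clear(f), handempty, on(f,g)}

== RESULT ==
["clear(a)", "clear(f)", "handempty", "on(f,g)"]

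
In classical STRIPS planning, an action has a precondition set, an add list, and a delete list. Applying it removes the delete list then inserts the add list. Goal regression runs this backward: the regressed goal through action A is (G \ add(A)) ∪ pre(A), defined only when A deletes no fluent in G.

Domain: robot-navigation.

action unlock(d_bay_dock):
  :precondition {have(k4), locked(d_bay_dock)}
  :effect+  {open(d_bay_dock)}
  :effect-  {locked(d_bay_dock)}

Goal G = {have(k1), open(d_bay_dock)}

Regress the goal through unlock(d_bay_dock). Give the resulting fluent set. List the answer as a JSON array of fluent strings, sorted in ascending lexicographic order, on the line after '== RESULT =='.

Regress:
  G ∩ del = {}  (empty — regression defined)
  G \ add = {have(k1), open(d_bay_dock)} \ {open(d_bay_dock)} = {have(k1)}
  ∪ pre   = {have(k1)} ∪ {have(k4), locked(d_bay_dock)}
          = {have(k1), have(k4), locked(d_bay_dock)}

== RESULT ==
["have(k1)", "have(k4)", "locked(d_bay_dock)"]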